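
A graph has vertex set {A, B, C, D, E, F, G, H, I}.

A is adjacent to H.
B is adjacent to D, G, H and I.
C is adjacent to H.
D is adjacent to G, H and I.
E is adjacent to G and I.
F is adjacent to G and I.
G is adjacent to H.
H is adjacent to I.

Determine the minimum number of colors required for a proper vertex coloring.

4

B, D, H, I form a clique, so at least 4 colors are needed.
4 colors suffice: color 1 → {E, F, H}; color 2 → {A, C, G, I}; color 3 → {B}; color 4 → {D}. No two adjacent vertices share a color.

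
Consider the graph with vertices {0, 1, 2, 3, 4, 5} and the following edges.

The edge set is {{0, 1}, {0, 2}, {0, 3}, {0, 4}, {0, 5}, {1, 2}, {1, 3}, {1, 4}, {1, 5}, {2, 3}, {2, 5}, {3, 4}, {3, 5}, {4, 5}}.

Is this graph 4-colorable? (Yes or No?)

No

0, 1, 3, 4, 5 are mutually adjacent (a clique of size 5), so at least 5 colors are needed.
So 4 colors are not enough.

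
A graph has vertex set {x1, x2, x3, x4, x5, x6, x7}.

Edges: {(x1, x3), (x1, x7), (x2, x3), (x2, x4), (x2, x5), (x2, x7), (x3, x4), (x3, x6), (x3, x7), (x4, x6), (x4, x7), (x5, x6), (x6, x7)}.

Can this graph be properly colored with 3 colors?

No

x2, x3, x4, x7 form a clique, so at least 4 colors are needed.
So 3 colors are not enough.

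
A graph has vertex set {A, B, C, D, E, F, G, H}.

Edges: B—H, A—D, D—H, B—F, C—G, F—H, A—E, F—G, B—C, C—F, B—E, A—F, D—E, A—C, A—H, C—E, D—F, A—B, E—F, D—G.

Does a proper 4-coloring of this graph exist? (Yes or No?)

No

A, B, C, E, F are pairwise adjacent (a clique of size 5), so at least 5 colors are needed.
So 4 colors are not enough.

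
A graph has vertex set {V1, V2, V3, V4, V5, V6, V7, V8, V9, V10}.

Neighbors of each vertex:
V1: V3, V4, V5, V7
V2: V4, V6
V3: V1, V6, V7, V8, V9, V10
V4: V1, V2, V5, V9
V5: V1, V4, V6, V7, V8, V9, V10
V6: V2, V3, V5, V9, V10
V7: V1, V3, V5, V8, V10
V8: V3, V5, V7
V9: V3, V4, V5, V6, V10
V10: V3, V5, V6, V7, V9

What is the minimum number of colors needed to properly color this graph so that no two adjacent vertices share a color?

4

V5, V6, V9, V10 form a clique, so at least 4 colors are needed.
4 colors suffice: V1=3, V2=1, V3=1, V4=4, V5=1, V6=4, V7=2, V8=3, V9=2, V10=3. No two adjacent vertices share a color.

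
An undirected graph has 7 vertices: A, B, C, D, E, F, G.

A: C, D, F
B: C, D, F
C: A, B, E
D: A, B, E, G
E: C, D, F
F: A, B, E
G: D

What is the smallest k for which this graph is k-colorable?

B and F are adjacent, so at least 2 colors are needed.
2 colors suffice: color red → {C, D, F}; color blue → {A, B, E, G}. Every edge joins two different colors.

2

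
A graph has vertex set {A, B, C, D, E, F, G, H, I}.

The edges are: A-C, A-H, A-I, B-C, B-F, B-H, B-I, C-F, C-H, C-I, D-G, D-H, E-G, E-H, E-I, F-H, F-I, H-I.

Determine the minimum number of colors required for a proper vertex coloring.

B, C, F, H, I are mutually adjacent (a clique of size 5), so at least 5 colors are needed.
One proper 5-coloring: A=4, B=4, C=3, D=2, E=3, F=5, G=1, H=1, I=2. No two adjacent vertices share a color.

5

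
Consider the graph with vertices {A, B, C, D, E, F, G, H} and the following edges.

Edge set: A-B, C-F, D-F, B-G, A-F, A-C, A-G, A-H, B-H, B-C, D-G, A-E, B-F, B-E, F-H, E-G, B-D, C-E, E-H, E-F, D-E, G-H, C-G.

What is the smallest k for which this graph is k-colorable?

5

A, B, C, E, G are pairwise adjacent (a clique of size 5), so at least 5 colors are needed.
5 colors suffice: A=4, B=1, C=5, D=4, E=2, F=3, G=3, H=5. No two adjacent vertices share a color.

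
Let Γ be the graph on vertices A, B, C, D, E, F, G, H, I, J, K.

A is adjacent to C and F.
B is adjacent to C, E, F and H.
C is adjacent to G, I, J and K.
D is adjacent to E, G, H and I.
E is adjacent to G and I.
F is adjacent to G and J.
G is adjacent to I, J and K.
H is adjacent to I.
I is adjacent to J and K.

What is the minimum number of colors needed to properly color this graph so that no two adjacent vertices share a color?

D, E, G, I are mutually adjacent (a clique of size 4), so at least 4 colors are needed.
4 colors suffice: color red → {A, B, G}; color blue → {F, I}; color green → {C, E, H}; color yellow → {D, J, K}. No two adjacent vertices share a color.

4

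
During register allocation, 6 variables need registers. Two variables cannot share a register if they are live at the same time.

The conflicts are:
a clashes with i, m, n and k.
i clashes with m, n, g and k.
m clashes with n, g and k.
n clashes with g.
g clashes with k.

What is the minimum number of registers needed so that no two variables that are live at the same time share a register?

i, m, n, g all conflict with each other, so at least 4 registers are needed.
A valid assignment using 4 registers: a=3, i=1, m=2, n=4, g=3, k=4. No two conflicting variables share a register.

4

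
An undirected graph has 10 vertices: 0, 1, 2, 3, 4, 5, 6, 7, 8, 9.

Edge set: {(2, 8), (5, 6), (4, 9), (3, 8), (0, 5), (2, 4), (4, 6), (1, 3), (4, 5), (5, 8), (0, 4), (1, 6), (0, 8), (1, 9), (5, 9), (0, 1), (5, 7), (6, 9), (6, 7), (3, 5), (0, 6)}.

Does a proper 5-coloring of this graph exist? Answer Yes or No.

Yes

The chromatic number is 4. 0, 4, 5, 6 form a clique, so at least 4 colors are needed.
4 colors suffice: color a → {1, 2, 5}; color b → {6, 8}; color c → {0, 3, 7, 9}; color d → {4}.
Since 5 ≥ 4, a proper 5-coloring certainly exists.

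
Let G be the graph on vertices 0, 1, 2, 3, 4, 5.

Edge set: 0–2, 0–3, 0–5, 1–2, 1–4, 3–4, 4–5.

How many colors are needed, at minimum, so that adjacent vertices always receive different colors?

The cycle 1-4-3-0-2-1 has odd length 5, so it cannot be 2-colored; at least 3 colors are needed.
One proper 3-coloring: 0=a, 1=c, 2=b, 3=b, 4=a, 5=b. Every edge joins two different colors.

3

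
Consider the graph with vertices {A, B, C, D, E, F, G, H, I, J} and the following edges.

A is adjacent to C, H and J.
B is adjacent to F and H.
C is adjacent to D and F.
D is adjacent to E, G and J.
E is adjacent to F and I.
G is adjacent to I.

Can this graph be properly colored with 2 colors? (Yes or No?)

The cycle F-B-H-A-C-F has odd length 5, so it cannot be 2-colored; at least 3 colors are needed.
So 2 colors are not enough.

No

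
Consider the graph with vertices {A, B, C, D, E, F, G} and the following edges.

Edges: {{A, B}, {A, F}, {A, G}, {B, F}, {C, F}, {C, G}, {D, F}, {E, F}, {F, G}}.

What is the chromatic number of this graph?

A, B, F form a triangle, so at least 3 colors are needed.
3 colors suffice: color 1 → {F}; color 2 → {A, C, D, E}; color 3 → {B, G}. Each edge has distinct colors on its endpoints.

3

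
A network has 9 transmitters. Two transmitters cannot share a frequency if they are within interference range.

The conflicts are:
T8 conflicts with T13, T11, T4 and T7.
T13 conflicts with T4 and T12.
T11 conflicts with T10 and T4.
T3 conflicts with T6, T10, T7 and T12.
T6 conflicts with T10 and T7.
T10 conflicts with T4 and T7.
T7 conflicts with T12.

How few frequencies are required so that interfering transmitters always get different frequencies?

T3, T6, T10, T7 are mutually in conflict, so at least 4 frequencies are needed.
4 frequencies suffice: frequency 1 → {T4, T7}; frequency 2 → {T8, T10, T12}; frequency 3 → {T13, T11, T3}; frequency 4 → {T6}. Each listed conflict is separated.

4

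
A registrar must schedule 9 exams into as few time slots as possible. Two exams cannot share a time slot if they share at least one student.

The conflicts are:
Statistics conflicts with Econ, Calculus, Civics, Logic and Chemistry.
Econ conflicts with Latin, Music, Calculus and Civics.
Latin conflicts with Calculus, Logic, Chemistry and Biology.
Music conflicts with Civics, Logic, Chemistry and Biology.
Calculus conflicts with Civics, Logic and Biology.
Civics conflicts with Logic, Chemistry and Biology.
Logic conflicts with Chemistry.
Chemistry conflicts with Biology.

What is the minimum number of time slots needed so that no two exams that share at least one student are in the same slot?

Statistics, Econ, Calculus, Civics all conflict with each other, so at least 4 time slots are needed.
4 time slots suffice: time slot 1 → {Latin, Civics}; time slot 2 → {Calculus, Chemistry}; time slot 3 → {Econ, Logic, Biology}; time slot 4 → {Statistics, Music}. Every pair that conflicts lands in different time slots.

4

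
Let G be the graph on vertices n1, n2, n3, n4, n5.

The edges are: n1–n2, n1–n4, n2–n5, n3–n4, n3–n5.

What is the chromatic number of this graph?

3

The cycle n5-n3-n4-n1-n2-n5 has odd length 5, so it cannot be 2-colored; at least 3 colors are needed.
3 colors suffice: n1=G, n2=B, n3=B, n4=R, n5=R. Each edge has distinct colors on its endpoints.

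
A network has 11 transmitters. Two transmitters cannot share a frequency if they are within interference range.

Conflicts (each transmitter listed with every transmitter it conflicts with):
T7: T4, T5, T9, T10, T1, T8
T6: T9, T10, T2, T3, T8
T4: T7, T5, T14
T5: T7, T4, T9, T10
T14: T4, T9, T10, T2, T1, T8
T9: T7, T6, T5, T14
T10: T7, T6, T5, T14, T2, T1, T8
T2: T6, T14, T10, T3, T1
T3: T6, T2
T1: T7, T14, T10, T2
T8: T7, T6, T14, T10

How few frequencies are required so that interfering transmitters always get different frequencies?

4

T14, T10, T2, T1 all conflict with each other, so at least 4 frequencies are needed.
4 frequencies suffice: frequency 1 → {T4, T9, T10, T3}; frequency 2 → {T7, T6, T14}; frequency 3 → {T5, T2, T8}; frequency 4 → {T1}. Every pair that conflicts lands in different frequencies.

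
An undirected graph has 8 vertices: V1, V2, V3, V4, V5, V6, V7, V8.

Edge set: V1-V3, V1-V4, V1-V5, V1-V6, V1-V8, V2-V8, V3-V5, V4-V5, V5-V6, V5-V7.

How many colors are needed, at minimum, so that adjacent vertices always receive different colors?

3

V1, V3, V5 are pairwise adjacent, so at least 3 colors are needed.
3 colors suffice: V1=blue, V2=blue, V3=green, V4=green, V5=red, V6=green, V7=blue, V8=red. Every edge joins two different colors.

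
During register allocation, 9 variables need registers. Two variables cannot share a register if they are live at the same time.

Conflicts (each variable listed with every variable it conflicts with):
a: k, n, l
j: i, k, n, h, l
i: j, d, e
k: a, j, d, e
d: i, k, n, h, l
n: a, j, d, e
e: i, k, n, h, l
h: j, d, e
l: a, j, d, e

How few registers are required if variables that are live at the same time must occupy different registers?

j and k conflict, so at least 2 registers are needed.
2 registers suffice: register 1 → {a, j, d, e}; register 2 → {i, k, n, h, l}. No two conflicting variables share a register.

2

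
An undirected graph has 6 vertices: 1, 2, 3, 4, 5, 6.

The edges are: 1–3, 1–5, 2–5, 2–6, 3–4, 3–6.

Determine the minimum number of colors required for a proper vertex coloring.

The cycle 5-1-3-6-2-5 has odd length 5, so it cannot be 2-colored; at least 3 colors are needed.
3 colors suffice: 1=blue, 2=blue, 3=red, 4=blue, 5=red, 6=green. No two adjacent vertices share a color.

3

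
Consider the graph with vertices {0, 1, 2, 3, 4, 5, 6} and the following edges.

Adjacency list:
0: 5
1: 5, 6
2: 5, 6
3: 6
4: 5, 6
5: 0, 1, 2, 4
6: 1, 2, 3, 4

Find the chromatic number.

1 and 5 are adjacent, so at least 2 colors are needed.
2 colors suffice: color a → {5, 6}; color b → {0, 1, 2, 3, 4}. No two adjacent vertices share a color.

2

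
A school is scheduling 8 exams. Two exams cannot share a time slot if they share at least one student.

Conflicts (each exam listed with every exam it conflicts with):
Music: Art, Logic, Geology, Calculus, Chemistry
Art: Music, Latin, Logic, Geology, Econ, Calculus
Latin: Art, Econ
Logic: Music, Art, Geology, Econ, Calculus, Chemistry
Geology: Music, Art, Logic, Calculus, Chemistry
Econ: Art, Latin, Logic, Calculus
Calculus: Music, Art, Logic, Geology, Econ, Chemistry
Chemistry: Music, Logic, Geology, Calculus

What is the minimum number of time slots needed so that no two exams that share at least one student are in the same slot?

Music, Logic, Geology, Calculus, Chemistry are mutually in conflict, so at least 5 time slots are needed.
A valid assignment using 5 time slots: Music=5, Art=2, Latin=1, Logic=3, Geology=4, Econ=4, Calculus=1, Chemistry=2. Each listed conflict is separated.

5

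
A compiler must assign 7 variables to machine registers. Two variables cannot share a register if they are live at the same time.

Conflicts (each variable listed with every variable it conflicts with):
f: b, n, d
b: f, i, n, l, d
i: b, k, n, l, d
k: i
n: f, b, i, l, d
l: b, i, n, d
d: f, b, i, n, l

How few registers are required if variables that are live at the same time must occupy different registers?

b, i, n, l, d are mutually in conflict, so at least 5 registers are needed.
A valid assignment using 5 registers: f=2, b=1, i=2, k=1, n=3, l=5, d=4. Every pair that conflicts lands in different registers.

5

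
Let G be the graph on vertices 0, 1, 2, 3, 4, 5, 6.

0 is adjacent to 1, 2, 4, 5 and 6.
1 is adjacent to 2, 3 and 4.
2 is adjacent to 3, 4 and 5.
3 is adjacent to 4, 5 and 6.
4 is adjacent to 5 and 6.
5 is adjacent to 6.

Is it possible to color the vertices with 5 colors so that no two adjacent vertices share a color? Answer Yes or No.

The chromatic number is 4. 2, 3, 4, 5 form a clique, so at least 4 colors are needed.
4 colors suffice: color red → {4}; color blue → {1, 5}; color green → {2, 6}; color yellow → {0, 3}.
Since 5 ≥ 4, a proper 5-coloring certainly exists.

Yes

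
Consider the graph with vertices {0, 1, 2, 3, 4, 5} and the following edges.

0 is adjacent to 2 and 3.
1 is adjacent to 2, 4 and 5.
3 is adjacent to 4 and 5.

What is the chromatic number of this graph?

The cycle 4-1-2-0-3-4 has odd length 5, so it cannot be 2-colored; at least 3 colors are needed.
3 colors suffice: color red → {1, 3}; color blue → {2, 4, 5}; color green → {0}. No two adjacent vertices share a color.

3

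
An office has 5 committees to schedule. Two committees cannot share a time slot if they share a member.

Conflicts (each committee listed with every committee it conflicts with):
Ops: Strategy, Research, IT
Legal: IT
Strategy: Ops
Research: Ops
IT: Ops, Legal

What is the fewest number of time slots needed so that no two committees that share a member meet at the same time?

Ops and IT conflict, so at least 2 time slots are needed.
2 time slots suffice: time slot 1 → {Ops, Legal}; time slot 2 → {Strategy, Research, IT}. No two conflicting committees share a time slot.

2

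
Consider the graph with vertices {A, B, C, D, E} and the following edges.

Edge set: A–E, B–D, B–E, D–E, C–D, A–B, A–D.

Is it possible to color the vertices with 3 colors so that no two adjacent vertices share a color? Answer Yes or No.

A, B, D, E are mutually adjacent (a clique of size 4), so at least 4 colors are needed.
So 3 colors are not enough.

No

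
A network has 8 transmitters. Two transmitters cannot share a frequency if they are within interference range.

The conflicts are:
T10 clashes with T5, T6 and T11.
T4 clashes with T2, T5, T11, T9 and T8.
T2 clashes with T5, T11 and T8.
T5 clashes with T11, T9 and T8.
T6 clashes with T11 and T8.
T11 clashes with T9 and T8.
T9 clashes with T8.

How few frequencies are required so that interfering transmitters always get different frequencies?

T4, T5, T11, T9, T8 are mutually in conflict, so at least 5 frequencies are needed.
5 frequencies suffice: T10=2, T4=4, T2=5, T5=3, T6=3, T11=1, T9=5, T8=2. No two conflicting transmitters share a frequency.

5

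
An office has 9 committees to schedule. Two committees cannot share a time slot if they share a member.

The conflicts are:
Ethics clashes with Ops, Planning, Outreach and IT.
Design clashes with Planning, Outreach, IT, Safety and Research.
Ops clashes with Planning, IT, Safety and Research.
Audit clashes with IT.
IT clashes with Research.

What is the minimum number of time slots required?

3

Ethics, Ops, IT are mutually in conflict, so at least 3 time slots are needed.
Using 3 time slots: Ethics=3, Design=1, Ops=1, Planning=2, Outreach=2, Audit=1, IT=2, Safety=2, Research=3. Every pair that conflicts lands in different time slots.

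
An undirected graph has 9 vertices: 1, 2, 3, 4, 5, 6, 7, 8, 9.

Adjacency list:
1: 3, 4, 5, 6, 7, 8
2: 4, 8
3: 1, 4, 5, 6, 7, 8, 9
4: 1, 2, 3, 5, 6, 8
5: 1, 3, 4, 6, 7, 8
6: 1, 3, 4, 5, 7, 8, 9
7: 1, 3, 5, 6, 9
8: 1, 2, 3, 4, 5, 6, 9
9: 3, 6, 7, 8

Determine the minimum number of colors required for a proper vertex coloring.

6

1, 3, 4, 5, 6, 8 form a clique, so at least 6 colors are needed.
One proper 6-coloring: 1=f, 2=a, 3=c, 4=d, 5=e, 6=a, 7=b, 8=b, 9=d. No two adjacent vertices share a color.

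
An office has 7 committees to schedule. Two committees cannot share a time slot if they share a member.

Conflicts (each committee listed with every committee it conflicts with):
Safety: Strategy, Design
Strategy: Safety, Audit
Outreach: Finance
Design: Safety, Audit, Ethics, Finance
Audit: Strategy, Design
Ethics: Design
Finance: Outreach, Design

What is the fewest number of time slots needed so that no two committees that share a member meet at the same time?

Design and Finance conflict, so at least 2 time slots are needed.
2 time slots suffice: time slot 1 → {Strategy, Outreach, Design}; time slot 2 → {Safety, Audit, Ethics, Finance}. No two conflicting committees share a time slot.

2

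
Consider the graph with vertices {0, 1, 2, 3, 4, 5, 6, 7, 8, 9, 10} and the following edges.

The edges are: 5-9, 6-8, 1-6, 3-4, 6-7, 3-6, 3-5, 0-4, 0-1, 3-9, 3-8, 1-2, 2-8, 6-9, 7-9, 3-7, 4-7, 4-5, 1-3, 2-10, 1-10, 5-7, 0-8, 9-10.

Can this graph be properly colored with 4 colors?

Yes

The chromatic number is 4. 3, 4, 5, 7 are mutually adjacent (a clique of size 4), so at least 4 colors are needed.
4 colors suffice: 0=a, 1=c, 2=a, 3=a, 4=c, 5=b, 6=b, 7=d, 8=c, 9=c, 10=b.
That is already a proper 4-coloring.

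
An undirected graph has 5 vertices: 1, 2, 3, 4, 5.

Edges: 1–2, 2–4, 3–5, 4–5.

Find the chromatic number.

3 and 5 are adjacent, so at least 2 colors are needed.
One proper 2-coloring: 1=b, 2=a, 3=b, 4=b, 5=a. Every edge joins two different colors.

2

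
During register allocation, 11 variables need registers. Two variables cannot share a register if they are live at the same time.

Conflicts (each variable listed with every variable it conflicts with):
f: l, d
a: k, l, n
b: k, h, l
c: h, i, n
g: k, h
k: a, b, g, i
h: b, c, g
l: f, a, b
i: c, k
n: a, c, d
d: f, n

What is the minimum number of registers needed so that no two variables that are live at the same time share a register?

3

The cycle n-a-k-i-c-n has odd length 5, so it cannot be 2-colored; at least 3 registers are needed.
3 registers suffice: register 1 → {k, h, l, n}; register 2 → {a, b, c, g, d}; register 3 → {f, i}. Every pair that conflicts lands in different registers.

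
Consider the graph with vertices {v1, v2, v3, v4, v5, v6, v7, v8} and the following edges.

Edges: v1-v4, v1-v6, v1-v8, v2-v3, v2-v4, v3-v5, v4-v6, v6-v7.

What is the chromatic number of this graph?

v1, v4, v6 are mutually adjacent, so at least 3 colors are needed.
A valid assignment using 3 colors: v1=1, v2=1, v3=2, v4=2, v5=1, v6=3, v7=1, v8=2. Every edge joins two different colors.

3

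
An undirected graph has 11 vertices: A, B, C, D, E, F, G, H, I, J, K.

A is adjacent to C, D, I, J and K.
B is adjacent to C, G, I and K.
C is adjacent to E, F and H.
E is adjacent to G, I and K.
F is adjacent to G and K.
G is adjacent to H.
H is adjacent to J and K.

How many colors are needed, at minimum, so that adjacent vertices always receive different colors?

2

H and K are adjacent, so at least 2 colors are needed.
A valid assignment using 2 colors: A=2, B=2, C=1, D=1, E=2, F=2, G=1, H=2, I=1, J=1, K=1. No two adjacent vertices share a color.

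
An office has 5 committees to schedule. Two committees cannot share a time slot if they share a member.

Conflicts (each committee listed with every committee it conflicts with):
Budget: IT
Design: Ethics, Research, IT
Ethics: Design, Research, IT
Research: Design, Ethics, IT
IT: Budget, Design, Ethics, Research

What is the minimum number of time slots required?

4

Design, Ethics, Research, IT are mutually in conflict, so at least 4 time slots are needed.
4 time slots suffice: Budget=2, Design=2, Ethics=3, Research=4, IT=1. Each listed conflict is separated.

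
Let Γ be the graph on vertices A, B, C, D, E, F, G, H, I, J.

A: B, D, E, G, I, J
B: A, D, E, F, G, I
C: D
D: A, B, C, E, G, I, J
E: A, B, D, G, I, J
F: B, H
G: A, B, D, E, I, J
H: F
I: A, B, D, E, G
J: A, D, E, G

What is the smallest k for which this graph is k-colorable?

6

A, B, D, E, G, I are mutually adjacent (a clique of size 6), so at least 6 colors are needed.
6 colors suffice: color 1 → {D, F}; color 2 → {B, C, H, J}; color 3 → {A}; color 4 → {G}; color 5 → {E}; color 6 → {I}. Each edge has distinct colors on its endpoints.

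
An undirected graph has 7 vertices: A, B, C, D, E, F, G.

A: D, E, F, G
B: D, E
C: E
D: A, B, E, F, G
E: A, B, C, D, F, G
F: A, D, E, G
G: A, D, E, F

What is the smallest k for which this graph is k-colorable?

5

A, D, E, F, G form a clique, so at least 5 colors are needed.
5 colors suffice: color 1 → {E}; color 2 → {C, D}; color 3 → {B, G}; color 4 → {F}; color 5 → {A}. No two adjacent vertices share a color.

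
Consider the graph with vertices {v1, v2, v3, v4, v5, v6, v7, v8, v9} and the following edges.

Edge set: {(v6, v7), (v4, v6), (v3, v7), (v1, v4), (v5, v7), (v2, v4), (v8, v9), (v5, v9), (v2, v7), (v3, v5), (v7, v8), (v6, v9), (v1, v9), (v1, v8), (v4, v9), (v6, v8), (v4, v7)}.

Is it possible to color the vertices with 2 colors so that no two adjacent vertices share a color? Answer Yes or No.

No

v3, v5, v7 are pairwise adjacent, so at least 3 colors are needed.
So 2 colors are not enough.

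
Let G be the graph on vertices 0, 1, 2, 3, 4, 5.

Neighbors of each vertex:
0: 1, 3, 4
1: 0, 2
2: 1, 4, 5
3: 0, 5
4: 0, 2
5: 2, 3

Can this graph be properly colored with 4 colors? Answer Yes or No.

Yes

The chromatic number is 3. The cycle 0-1-2-5-3-0 has odd length 5, so it cannot be 2-colored; at least 3 colors are needed.
3 colors suffice: color a → {0, 2}; color b → {1, 3, 4}; color c → {5}.
Since 4 ≥ 3, a proper 4-coloring certainly exists.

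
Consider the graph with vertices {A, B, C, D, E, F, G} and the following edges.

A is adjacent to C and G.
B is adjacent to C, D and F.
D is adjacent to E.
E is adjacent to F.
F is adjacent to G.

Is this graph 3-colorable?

The chromatic number is 3. The cycle F-B-C-A-G-F has odd length 5, so it cannot be 2-colored; at least 3 colors are needed.
3 colors suffice: color red → {C, D, F}; color blue → {B, E, G}; color green → {A}.
That is already a proper 3-coloring.

Yes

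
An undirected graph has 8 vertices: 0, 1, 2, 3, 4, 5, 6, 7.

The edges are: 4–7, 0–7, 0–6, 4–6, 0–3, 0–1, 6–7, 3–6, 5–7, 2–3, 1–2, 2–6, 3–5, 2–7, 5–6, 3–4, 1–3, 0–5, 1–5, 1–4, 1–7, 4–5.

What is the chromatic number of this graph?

1, 3, 4, 5 are pairwise adjacent (a clique of size 4), so at least 4 colors are needed.
4 colors suffice: color a → {1, 6}; color b → {3, 7}; color c → {2, 5}; color d → {0, 4}. Each edge has distinct colors on its endpoints.

4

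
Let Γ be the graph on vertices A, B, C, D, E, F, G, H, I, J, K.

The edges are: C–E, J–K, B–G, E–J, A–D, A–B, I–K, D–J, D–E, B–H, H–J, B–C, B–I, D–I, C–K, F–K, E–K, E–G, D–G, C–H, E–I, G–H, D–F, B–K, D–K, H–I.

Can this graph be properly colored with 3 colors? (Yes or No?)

D, E, I, K form a clique, so at least 4 colors are needed.
So 3 colors are not enough.

No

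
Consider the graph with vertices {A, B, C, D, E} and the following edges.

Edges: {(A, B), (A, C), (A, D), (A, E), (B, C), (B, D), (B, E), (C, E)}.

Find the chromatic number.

A, B, C, E form a clique, so at least 4 colors are needed.
A valid assignment using 4 colors: A=blue, B=red, C=green, D=green, E=yellow. No two adjacent vertices share a color.

4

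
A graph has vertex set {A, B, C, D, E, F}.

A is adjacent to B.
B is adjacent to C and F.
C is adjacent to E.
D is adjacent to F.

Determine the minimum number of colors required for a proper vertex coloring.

D and F are adjacent, so at least 2 colors are needed.
2 colors suffice: color 1 → {B, D, E}; color 2 → {A, C, F}. Each edge has distinct colors on its endpoints.

2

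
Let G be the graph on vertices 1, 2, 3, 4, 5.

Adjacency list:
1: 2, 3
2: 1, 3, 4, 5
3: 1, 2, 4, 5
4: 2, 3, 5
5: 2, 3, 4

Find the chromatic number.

2, 3, 4, 5 are mutually adjacent (a clique of size 4), so at least 4 colors are needed.
4 colors suffice: color red → {2}; color blue → {3}; color green → {1, 5}; color yellow → {4}. No two adjacent vertices share a color.

4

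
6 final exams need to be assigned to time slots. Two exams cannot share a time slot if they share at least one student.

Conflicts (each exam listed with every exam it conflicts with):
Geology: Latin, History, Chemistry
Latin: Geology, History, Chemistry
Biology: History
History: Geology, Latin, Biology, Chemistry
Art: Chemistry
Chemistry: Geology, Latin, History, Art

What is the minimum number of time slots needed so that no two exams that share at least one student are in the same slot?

4

Geology, Latin, History, Chemistry are mutually in conflict, so at least 4 time slots are needed.
A valid assignment using 4 time slots: Geology=4, Latin=3, Biology=1, History=2, Art=2, Chemistry=1. Every pair that conflicts lands in different time slots.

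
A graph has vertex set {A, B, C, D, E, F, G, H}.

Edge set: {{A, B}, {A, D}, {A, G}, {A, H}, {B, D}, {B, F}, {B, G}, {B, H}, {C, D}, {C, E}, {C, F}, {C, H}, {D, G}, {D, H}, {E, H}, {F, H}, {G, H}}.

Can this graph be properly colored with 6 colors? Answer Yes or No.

The chromatic number is 5. A, B, D, G, H are pairwise adjacent (a clique of size 5), so at least 5 colors are needed.
5 colors suffice: A=yellow, B=green, C=green, D=blue, E=blue, F=blue, G=purple, H=red.
Since 6 ≥ 5, a proper 6-coloring certainly exists.

Yes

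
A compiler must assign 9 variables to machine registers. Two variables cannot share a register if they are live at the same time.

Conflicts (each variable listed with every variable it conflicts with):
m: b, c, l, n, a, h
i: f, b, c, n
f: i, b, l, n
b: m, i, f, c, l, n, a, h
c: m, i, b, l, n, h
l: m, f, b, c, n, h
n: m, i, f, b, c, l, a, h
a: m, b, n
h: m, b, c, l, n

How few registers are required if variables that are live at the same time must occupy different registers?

6

m, b, c, l, n, h all conflict with each other, so at least 6 registers are needed.
6 registers suffice: register 1 → {b}; register 2 → {n}; register 3 → {f, c, a}; register 4 → {i, l}; register 5 → {m}; register 6 → {h}. No two conflicting variables share a register.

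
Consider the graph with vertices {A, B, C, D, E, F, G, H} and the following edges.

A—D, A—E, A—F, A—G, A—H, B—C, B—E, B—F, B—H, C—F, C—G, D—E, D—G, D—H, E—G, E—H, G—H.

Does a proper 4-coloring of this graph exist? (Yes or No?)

A, D, E, G, H form a clique, so at least 5 colors are needed.
So 4 colors are not enough.

No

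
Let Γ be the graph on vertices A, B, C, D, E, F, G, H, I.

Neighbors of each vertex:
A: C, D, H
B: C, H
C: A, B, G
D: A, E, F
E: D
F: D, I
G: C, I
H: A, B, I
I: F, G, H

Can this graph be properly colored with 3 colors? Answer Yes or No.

Yes

The chromatic number is 3. The cycle G-C-A-H-I-G has odd length 5, so it cannot be 2-colored; at least 3 colors are needed.
3 colors suffice: color red → {A, B, E, I}; color blue → {C, D, H}; color green → {F, G}.
That is already a proper 3-coloring.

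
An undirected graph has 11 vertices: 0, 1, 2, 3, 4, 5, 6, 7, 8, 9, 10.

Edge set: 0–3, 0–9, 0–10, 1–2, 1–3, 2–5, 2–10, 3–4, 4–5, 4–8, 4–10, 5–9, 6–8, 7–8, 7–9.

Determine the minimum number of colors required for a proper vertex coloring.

The cycle 1-2-5-4-3-1 has odd length 5, so it cannot be 2-colored; at least 3 colors are needed.
A valid assignment using 3 colors: 0=green, 1=green, 2=red, 3=blue, 4=red, 5=blue, 6=red, 7=green, 8=blue, 9=red, 10=blue. Every edge joins two different colors.

3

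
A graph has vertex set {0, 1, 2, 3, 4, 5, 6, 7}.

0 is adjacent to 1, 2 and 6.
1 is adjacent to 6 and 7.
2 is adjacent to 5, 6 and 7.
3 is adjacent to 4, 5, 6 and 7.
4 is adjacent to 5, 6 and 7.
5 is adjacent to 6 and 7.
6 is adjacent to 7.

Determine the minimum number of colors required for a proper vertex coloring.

3, 4, 5, 6, 7 form a clique, so at least 5 colors are needed.
5 colors suffice: color red → {6}; color blue → {0, 7}; color green → {1, 5}; color yellow → {2, 3}; color purple → {4}. Each edge has distinct colors on its endpoints.

5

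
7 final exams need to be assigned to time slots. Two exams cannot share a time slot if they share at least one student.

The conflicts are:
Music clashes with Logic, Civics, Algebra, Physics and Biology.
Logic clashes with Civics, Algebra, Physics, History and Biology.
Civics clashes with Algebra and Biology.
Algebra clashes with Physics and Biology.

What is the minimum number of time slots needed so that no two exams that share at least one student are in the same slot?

5

Music, Logic, Civics, Algebra, Biology all conflict with each other, so at least 5 time slots are needed.
A valid assignment using 5 time slots: Music=3, Logic=1, Civics=5, Algebra=2, Physics=4, History=2, Biology=4. Each listed conflict is separated.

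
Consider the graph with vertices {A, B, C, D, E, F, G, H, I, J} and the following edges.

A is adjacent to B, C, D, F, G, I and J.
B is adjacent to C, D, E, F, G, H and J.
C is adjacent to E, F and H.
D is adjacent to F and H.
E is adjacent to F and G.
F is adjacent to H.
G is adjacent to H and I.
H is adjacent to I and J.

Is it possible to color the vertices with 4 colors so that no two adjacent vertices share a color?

The chromatic number is 4. A, B, C, F are mutually adjacent (a clique of size 4), so at least 4 colors are needed.
One proper 4-coloring: A=2, B=1, C=4, D=4, E=2, F=3, G=3, H=2, I=1, J=3.
That is already a proper 4-coloring.

Yes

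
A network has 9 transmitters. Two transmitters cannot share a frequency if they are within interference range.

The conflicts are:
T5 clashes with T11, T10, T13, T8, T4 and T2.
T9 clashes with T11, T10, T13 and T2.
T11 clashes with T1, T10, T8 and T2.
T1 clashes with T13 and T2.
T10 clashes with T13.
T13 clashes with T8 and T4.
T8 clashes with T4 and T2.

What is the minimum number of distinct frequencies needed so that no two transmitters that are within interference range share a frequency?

4

T5, T11, T8, T2 are mutually in conflict, so at least 4 frequencies are needed.
4 frequencies suffice: frequency 1 → {T11, T13}; frequency 2 → {T5, T9, T1}; frequency 3 → {T10, T8}; frequency 4 → {T4, T2}. Each listed conflict is separated.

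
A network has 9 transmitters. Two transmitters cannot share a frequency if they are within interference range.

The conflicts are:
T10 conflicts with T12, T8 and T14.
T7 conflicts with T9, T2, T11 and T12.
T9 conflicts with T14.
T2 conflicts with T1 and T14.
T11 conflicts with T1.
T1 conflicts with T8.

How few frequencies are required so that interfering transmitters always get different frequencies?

The cycle T14-T2-T1-T8-T10-T14 has odd length 5, so it cannot be 2-colored; at least 3 frequencies are needed.
3 frequencies suffice: frequency 1 → {T10, T7, T1}; frequency 2 → {T9, T2, T11, T12, T8}; frequency 3 → {T14}. Every pair that conflicts lands in different frequencies.

3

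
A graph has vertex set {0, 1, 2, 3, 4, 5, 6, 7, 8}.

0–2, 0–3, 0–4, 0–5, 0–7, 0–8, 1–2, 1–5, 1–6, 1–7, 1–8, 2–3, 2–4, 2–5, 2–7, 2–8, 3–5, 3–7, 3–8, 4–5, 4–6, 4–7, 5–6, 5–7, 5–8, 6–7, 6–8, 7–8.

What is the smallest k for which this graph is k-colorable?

0, 2, 3, 5, 7, 8 form a clique, so at least 6 colors are needed.
6 colors suffice: 0=e, 1=e, 2=c, 3=f, 4=d, 5=b, 6=c, 7=a, 8=d. No two adjacent vertices share a color.

6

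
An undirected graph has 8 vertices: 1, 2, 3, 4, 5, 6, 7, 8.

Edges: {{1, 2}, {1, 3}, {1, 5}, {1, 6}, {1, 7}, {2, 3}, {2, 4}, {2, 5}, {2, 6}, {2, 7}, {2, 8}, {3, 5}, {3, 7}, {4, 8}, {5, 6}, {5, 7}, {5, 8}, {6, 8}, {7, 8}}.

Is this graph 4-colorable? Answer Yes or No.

1, 2, 3, 5, 7 are mutually adjacent (a clique of size 5), so at least 5 colors are needed.
So 4 colors are not enough.

No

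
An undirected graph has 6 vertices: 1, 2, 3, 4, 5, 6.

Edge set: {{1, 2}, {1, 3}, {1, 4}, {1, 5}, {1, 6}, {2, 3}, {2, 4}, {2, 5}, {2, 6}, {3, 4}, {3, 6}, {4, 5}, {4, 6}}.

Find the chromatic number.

1, 2, 3, 4, 6 are mutually adjacent (a clique of size 5), so at least 5 colors are needed.
5 colors suffice: 1=a, 2=c, 3=e, 4=b, 5=d, 6=d. No two adjacent vertices share a color.

5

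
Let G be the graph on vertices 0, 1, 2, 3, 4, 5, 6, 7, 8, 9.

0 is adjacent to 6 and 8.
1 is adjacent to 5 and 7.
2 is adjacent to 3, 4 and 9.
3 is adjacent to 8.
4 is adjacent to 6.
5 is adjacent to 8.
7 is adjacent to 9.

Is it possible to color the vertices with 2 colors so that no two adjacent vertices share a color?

The cycle 8-5-1-7-9-2-3-8 has odd length 7, so it cannot be 2-colored; at least 3 colors are needed.
So 2 colors are not enough.

No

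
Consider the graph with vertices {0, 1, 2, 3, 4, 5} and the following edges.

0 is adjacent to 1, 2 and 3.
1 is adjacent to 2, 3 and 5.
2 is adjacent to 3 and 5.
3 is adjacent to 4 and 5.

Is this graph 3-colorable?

No

0, 1, 2, 3 are mutually adjacent (a clique of size 4), so at least 4 colors are needed.
So 3 colors are not enough.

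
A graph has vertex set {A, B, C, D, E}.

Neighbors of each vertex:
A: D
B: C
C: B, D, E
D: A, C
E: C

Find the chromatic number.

2

A and D are adjacent, so at least 2 colors are needed.
A valid assignment using 2 colors: A=1, B=2, C=1, D=2, E=2. Each edge has distinct colors on its endpoints.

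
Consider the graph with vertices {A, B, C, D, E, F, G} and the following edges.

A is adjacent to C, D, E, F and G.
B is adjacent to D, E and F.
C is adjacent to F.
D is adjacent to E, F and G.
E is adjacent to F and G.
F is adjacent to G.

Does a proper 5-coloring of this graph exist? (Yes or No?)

The chromatic number is 5. A, D, E, F, G are pairwise adjacent (a clique of size 5), so at least 5 colors are needed.
5 colors suffice: color 1 → {F}; color 2 → {A, B}; color 3 → {C, D}; color 4 → {E}; color 5 → {G}.
That is already a proper 5-coloring.

Yes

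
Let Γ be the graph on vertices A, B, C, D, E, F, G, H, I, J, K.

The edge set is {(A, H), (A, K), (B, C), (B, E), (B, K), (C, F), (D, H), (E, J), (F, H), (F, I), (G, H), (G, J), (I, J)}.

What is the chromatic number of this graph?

3

The cycle I-J-G-H-F-I has odd length 5, so it cannot be 2-colored; at least 3 colors are needed.
3 colors suffice: color 1 → {B, H, J}; color 2 → {A, D, E, F, G}; color 3 → {C, I, K}. Every edge joins two different colors.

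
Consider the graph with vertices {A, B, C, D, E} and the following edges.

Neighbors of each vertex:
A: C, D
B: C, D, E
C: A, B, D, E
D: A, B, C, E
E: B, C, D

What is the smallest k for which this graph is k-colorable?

B, C, D, E are mutually adjacent (a clique of size 4), so at least 4 colors are needed.
A valid assignment using 4 colors: A=3, B=4, C=1, D=2, E=3. No two adjacent vertices share a color.

4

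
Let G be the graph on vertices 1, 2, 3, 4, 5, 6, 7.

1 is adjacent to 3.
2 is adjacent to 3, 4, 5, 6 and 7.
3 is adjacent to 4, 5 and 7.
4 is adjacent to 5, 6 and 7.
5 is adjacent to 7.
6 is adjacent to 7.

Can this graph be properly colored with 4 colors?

2, 3, 4, 5, 7 are mutually adjacent (a clique of size 5), so at least 5 colors are needed.
So 4 colors are not enough.

No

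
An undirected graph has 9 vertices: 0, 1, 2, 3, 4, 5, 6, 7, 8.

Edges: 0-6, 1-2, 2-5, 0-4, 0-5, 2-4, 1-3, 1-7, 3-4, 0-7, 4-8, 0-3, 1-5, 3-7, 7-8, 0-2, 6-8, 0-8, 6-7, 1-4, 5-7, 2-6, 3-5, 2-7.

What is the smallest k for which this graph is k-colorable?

4

1, 3, 5, 7 are mutually adjacent (a clique of size 4), so at least 4 colors are needed.
4 colors suffice: 0=red, 1=red, 2=green, 3=green, 4=blue, 5=yellow, 6=yellow, 7=blue, 8=green. Every edge joins two different colors.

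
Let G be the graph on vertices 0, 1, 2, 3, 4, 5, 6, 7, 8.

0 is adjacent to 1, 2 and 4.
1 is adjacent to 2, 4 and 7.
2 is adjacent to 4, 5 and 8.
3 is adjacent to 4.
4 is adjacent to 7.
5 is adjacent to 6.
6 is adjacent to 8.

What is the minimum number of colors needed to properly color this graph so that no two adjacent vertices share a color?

0, 1, 2, 4 are pairwise adjacent (a clique of size 4), so at least 4 colors are needed.
4 colors suffice: color a → {2, 3, 6, 7}; color b → {4, 5, 8}; color c → {1}; color d → {0}. Each edge has distinct colors on its endpoints.

4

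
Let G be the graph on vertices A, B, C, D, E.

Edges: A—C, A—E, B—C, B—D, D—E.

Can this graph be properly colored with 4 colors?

Yes

The chromatic number is 3. The cycle D-B-C-A-E-D has odd length 5, so it cannot be 2-colored; at least 3 colors are needed.
3 colors suffice: A=2, B=2, C=1, D=3, E=1.
Since 4 ≥ 3, a proper 4-coloring certainly exists.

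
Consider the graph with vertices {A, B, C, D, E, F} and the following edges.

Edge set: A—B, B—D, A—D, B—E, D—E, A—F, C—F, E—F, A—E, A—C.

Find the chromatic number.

A, B, D, E form a clique, so at least 4 colors are needed.
4 colors suffice: color 1 → {A}; color 2 → {C, E}; color 3 → {B, F}; color 4 → {D}. Every edge joins two different colors.

4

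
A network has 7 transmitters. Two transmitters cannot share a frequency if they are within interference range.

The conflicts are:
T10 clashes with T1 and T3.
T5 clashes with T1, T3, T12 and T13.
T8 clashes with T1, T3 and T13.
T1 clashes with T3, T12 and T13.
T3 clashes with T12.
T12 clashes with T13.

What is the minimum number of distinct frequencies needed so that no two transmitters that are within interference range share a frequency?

4

T5, T1, T3, T12 pairwise conflict, so at least 4 frequencies are needed.
4 frequencies suffice: frequency 1 → {T1}; frequency 2 → {T3, T13}; frequency 3 → {T10, T8, T12}; frequency 4 → {T5}. No two conflicting transmitters share a frequency.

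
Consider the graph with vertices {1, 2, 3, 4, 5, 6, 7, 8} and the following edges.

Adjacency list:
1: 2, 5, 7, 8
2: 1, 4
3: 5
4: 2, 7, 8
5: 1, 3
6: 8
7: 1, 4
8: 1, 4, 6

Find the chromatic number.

1 and 2 are adjacent, so at least 2 colors are needed.
2 colors suffice: color red → {1, 3, 4, 6}; color blue → {2, 5, 7, 8}. No two adjacent vertices share a color.

2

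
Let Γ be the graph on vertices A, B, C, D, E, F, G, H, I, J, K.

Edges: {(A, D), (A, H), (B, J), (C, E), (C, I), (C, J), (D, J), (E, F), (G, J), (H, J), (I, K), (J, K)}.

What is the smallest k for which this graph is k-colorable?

E and F are adjacent, so at least 2 colors are needed.
2 colors suffice: color 1 → {A, E, I, J}; color 2 → {B, C, D, F, G, H, K}. Each edge has distinct colors on its endpoints.

2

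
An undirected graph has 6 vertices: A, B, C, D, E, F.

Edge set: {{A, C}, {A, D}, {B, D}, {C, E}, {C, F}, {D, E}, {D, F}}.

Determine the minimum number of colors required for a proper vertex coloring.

2

A and C are adjacent, so at least 2 colors are needed.
One proper 2-coloring: A=2, B=2, C=1, D=1, E=2, F=2. Each edge has distinct colors on its endpoints.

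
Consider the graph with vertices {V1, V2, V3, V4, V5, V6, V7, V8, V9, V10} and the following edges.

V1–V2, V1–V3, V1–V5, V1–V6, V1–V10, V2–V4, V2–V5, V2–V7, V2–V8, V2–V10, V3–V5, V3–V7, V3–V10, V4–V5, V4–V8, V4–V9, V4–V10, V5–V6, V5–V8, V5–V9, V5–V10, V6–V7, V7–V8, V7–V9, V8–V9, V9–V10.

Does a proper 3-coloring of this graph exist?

No

V2, V4, V5, V10 are pairwise adjacent (a clique of size 4), so at least 4 colors are needed.
So 3 colors are not enough.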